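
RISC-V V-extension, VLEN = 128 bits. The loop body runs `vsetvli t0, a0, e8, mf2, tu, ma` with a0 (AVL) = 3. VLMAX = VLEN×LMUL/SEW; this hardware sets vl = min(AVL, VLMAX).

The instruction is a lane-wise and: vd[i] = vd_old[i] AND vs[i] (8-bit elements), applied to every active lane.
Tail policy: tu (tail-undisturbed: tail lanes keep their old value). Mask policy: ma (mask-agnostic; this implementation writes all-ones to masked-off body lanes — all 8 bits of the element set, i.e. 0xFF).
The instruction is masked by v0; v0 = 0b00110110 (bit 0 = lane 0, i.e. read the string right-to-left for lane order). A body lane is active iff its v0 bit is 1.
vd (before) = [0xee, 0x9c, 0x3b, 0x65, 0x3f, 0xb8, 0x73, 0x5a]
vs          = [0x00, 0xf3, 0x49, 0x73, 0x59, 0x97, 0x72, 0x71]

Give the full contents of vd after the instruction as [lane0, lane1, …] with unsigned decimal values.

VLMAX = VLEN×LMUL/SEW = 128×1/2/8 = 8
vl ← min(3, 8) = 3
lane  0: mask-off/ones ⇒ 0xff
lane  1: and(0x9c,0xf3) ⇒ 0x90
lane  2: and(0x3b,0x49) ⇒ 0x09
lane  3: tail/keep ⇒ 0x65
lane  4: tail/keep ⇒ 0x3f
lane  5: tail/keep ⇒ 0xb8
lane  6: tail/keep ⇒ 0x73
lane  7: tail/keep ⇒ 0x5a

vd = [255, 144, 9, 101, 63, 184, 115, 90]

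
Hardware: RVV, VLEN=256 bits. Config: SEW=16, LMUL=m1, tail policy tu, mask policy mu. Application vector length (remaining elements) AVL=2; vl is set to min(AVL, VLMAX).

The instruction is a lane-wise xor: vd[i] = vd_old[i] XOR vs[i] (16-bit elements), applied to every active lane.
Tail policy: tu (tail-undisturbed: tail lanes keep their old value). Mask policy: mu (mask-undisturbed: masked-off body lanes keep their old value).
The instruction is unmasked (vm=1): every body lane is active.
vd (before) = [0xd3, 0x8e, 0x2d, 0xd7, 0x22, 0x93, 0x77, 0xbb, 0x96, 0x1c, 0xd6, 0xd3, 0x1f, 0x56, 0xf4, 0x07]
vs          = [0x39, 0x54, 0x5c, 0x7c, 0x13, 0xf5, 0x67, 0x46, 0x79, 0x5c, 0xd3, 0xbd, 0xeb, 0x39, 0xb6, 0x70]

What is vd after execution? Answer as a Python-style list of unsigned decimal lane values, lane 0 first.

vd = [234, 218, 45, 215, 34, 147, 119, 187, 150, 28, 214, 211, 31, 86, 244, 7]

VLMAX = VLEN×LMUL/SEW = 256×1/16 = 16
vl = min(AVL, VLMAX) = min(2, 16) = 2
lane  0: xor(0xd3,0x39) ⇒ 0xea
lane  1: xor(0x8e,0x54) ⇒ 0xda
lane  2: tail/keep ⇒ 0x2d
lane  3: tail/keep ⇒ 0xd7
lane  4: tail/keep ⇒ 0x22
lane  5: tail/keep ⇒ 0x93
lane  6: tail/keep ⇒ 0x77
lane  7: tail/keep ⇒ 0xbb
lane  8: tail/keep ⇒ 0x96
lane  9: tail/keep ⇒ 0x1c
lane 10: tail/keep ⇒ 0xd6
lane 11: tail/keep ⇒ 0xd3
lane 12: tail/keep ⇒ 0x1f
lane 13: tail/keep ⇒ 0x56
lane 14: tail/keep ⇒ 0xf4
lane 15: tail/keep ⇒ 0x07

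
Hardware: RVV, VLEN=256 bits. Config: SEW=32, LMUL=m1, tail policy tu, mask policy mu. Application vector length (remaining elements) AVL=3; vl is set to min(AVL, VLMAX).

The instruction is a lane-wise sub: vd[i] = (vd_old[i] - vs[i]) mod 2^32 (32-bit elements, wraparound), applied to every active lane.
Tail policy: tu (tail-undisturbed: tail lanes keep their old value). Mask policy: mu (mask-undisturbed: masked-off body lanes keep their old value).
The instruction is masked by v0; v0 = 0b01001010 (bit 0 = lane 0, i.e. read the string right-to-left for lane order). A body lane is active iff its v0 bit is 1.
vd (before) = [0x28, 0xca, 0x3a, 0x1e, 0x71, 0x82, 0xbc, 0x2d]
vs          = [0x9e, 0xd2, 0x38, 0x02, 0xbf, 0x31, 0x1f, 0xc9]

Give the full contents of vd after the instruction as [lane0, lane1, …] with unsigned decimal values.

vd = [40, 4294967288, 58, 30, 113, 130, 188, 45]

lanes per group: 256·1/32 = 8
vl ← min(3, 8) = 3
[0] mask-off/keep = 0x28
[1] sub(0xca,0xd2) = 0xfffffff8
[2] mask-off/keep = 0x3a
[3] tail/keep = 0x1e
[4] tail/keep = 0x71
[5] tail/keep = 0x82
[6] tail/keep = 0xbc
[7] tail/keep = 0x2d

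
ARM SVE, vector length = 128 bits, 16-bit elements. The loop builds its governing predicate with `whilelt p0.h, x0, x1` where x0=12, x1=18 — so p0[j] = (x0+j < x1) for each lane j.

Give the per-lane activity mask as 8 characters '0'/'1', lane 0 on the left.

predicate = 11111100

register lanes = 128/16 = 8
whilelt: lane j active iff 12+j < 18 → j < 6 → 6 active
bits (lane 0 leftmost): 11111100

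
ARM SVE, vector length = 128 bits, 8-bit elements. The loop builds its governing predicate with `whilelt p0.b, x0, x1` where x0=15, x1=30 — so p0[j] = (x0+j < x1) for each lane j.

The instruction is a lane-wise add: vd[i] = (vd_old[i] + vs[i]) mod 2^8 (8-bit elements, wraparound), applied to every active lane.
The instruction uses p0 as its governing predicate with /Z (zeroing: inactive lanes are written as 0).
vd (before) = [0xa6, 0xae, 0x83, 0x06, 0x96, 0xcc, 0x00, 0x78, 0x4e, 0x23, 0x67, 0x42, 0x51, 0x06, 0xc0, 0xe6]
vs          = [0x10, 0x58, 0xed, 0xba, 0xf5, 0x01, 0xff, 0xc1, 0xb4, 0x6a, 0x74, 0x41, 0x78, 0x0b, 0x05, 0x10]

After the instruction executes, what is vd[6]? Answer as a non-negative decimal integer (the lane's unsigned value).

vd[6] = 255

lane count: 128 div 8 = 16
active while 15+j < 30, i.e. j ∈ [0,15) capped at 16 ⇒ 15
lane  0: add(0xa6,0x10) ⇒ 0xb6
lane  1: add(0xae,0x58) ⇒ 0x06
lane  2: add(0x83,0xed) ⇒ 0x70
lane  3: add(0x06,0xba) ⇒ 0xc0
lane  4: add(0x96,0xf5) ⇒ 0x8b
lane  5: add(0xcc,0x01) ⇒ 0xcd
lane  6: add(0x00,0xff) ⇒ 0xff
lane  7: add(0x78,0xc1) ⇒ 0x39
lane  8: add(0x4e,0xb4) ⇒ 0x02
lane  9: add(0x23,0x6a) ⇒ 0x8d
lane 10: add(0x67,0x74) ⇒ 0xdb
lane 11: add(0x42,0x41) ⇒ 0x83
lane 12: add(0x51,0x78) ⇒ 0xc9
lane 13: add(0x06,0x0b) ⇒ 0x11
lane 14: add(0xc0,0x05) ⇒ 0xc5
lane 15: tail/zero ⇒ 0x00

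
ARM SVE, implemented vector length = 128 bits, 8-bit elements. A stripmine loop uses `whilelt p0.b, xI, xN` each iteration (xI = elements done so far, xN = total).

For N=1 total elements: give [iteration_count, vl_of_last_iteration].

register lanes = 128/8 = 16
1 elements at 16/iter → 1 passes, remainder 1 on the last

[iterations, last_vl] = [1, 1]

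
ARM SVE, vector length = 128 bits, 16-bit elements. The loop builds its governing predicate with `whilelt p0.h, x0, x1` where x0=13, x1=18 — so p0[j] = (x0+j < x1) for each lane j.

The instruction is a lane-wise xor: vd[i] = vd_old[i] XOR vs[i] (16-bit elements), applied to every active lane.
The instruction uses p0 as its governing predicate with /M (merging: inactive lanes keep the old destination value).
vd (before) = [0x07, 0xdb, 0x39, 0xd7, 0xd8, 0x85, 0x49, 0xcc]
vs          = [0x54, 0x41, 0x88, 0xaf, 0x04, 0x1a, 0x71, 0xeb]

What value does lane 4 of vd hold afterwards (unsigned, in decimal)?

register lanes = 128/16 = 8
whilelt: lane j active iff 13+j < 18 → j < 5 → 5 active
  i=0: xor(0x07,0x54) → 83
  i=1: xor(0xdb,0x41) → 154
  i=2: xor(0x39,0x88) → 177
  i=3: xor(0xd7,0xaf) → 120
  i=4: xor(0xd8,0x04) → 220
  i=5: tail/keep → 133
  i=6: tail/keep → 73
  i=7: tail/keep → 204

vd[4] = 220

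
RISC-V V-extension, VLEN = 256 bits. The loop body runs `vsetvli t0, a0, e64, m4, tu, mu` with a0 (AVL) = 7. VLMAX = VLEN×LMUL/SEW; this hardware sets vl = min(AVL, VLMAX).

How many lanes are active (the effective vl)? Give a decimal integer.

VLMAX = VLEN×LMUL/SEW = 256×4/64 = 16
vl ← min(7, 16) = 7

vl = 7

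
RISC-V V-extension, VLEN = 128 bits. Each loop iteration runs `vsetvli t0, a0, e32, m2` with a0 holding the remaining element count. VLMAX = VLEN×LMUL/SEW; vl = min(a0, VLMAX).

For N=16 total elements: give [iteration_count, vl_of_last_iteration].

[iterations, last_vl] = [2, 8]

lanes per group: 128·2/32 = 8
N=16: ⌈16/8⌉ = 2 iters; last vl = 16 − 1×8 = 8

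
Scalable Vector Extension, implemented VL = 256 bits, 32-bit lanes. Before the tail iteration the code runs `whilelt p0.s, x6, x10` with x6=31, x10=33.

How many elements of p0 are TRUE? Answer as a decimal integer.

256-bit reg / 32-bit elem → 8 lanes
p0[j] = (31+j < 33); true for j=0..1 → 2 lanes set

vl = 2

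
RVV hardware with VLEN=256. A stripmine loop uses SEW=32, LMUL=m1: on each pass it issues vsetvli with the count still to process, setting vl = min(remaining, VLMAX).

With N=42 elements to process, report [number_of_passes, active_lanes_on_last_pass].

VLMAX = VLEN×LMUL/SEW = 256×1/32 = 8
N=42: ⌈42/8⌉ = 6 iters; last vl = 42 − 5×8 = 2

[iterations, last_vl] = [6, 2]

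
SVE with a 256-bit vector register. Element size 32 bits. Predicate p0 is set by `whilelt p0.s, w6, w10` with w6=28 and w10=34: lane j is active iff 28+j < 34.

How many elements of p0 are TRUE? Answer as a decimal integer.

register lanes = 256/32 = 8
active while 28+j < 34, i.e. j ∈ [0,6) capped at 8 ⇒ 6

vl = 6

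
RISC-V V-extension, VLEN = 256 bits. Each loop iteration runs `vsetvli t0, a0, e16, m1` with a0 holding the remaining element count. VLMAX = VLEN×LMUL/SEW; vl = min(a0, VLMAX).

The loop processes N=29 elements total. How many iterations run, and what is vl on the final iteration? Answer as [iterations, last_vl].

VLMAX = VLEN×LMUL/SEW = 256×1/16 = 16
29 elements at 16/iter → 2 passes, remainder 13 on the last

[iterations, last_vl] = [2, 13]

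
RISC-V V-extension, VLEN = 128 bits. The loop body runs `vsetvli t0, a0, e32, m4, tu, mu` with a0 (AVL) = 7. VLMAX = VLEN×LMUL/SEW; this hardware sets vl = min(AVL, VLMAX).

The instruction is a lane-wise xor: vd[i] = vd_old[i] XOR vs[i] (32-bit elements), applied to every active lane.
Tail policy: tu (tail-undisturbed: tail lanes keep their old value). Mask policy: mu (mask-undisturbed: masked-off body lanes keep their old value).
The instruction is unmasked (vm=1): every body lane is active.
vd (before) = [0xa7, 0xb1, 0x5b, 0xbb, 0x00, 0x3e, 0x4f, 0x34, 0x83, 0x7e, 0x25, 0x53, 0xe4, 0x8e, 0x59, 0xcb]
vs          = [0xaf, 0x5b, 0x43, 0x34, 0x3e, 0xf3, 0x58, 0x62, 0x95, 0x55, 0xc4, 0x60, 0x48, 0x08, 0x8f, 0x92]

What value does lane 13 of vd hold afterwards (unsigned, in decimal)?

VLMAX = VLEN×LMUL/SEW = 128×4/32 = 16
AVL=7 ≤ VLMAX=16, so vl = 7
vd[0] xor(0xa7,0xaf) -> 0x08
vd[1] xor(0xb1,0x5b) -> 0xea
vd[2] xor(0x5b,0x43) -> 0x18
vd[3] xor(0xbb,0x34) -> 0x8f
vd[4] xor(0x00,0x3e) -> 0x3e
vd[5] xor(0x3e,0xf3) -> 0xcd
vd[6] xor(0x4f,0x58) -> 0x17
vd[7] tail/keep -> 0x34
vd[8] tail/keep -> 0x83
vd[9] tail/keep -> 0x7e
vd[10] tail/keep -> 0x25
vd[11] tail/keep -> 0x53
vd[12] tail/keep -> 0xe4
vd[13] tail/keep -> 0x8e
vd[14] tail/keep -> 0x59
vd[15] tail/keep -> 0xcb

vd[13] = 142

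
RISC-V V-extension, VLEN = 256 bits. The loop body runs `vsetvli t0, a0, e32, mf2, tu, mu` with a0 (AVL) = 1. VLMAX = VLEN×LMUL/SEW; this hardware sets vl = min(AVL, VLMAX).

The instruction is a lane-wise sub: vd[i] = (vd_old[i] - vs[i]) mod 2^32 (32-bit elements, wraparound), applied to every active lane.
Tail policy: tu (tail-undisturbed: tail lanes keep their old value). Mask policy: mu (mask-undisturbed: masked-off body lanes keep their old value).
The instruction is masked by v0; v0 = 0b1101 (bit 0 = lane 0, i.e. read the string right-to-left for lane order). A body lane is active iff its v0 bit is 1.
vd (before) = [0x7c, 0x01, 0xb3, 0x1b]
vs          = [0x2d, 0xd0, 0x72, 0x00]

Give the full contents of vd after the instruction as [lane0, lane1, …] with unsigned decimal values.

VLMAX = (256 × 1/2) / 32 = 4 lanes
vl ← min(1, 4) = 1
lane  0: sub(0x7c,0x2d) ⇒ 0x4f
lane  1: tail/keep ⇒ 0x01
lane  2: tail/keep ⇒ 0xb3
lane  3: tail/keep ⇒ 0x1b

vd = [79, 1, 179, 27]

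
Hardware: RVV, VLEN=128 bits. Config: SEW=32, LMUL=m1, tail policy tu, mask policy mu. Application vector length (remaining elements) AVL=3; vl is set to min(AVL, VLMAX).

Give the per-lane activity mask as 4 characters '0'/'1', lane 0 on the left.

predicate = 1110

VLMAX = VLEN×LMUL/SEW = 128×1/32 = 4
AVL=3 ≤ VLMAX=4, so vl = 3
bits (lane 0 leftmost): 1110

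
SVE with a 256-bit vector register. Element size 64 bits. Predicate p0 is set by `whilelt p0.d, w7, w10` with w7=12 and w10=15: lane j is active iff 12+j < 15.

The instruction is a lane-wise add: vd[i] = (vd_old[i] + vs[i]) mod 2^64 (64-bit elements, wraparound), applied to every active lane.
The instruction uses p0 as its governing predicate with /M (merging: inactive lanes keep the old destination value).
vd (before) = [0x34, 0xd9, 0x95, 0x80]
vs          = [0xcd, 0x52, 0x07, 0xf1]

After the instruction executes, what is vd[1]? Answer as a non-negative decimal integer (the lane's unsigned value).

256-bit reg / 64-bit elem → 4 lanes
p0[j] = (12+j < 15); true for j=0..2 → 3 lanes set
vd[0] add(0x34,0xcd) -> 0x101
vd[1] add(0xd9,0x52) -> 0x12b
vd[2] add(0x95,0x07) -> 0x9c
vd[3] tail/keep -> 0x80

vd[1] = 299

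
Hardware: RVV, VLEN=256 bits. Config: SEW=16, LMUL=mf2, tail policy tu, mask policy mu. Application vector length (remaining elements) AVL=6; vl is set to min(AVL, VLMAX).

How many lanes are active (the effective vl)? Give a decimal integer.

lanes per group: 256·1/2/16 = 8
vl = min(AVL, VLMAX) = min(6, 8) = 6

vl = 6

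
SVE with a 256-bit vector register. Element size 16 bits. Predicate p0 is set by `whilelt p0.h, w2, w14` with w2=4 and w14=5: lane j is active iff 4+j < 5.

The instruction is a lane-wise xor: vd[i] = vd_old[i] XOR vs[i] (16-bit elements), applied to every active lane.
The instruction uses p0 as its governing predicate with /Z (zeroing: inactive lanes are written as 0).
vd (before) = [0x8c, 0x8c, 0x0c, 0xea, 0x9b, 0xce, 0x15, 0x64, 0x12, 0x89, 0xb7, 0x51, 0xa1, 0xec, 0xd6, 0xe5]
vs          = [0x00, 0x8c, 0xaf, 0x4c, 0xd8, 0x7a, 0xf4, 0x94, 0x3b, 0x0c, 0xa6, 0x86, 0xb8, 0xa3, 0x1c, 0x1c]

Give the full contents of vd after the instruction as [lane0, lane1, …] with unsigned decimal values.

256-bit reg / 16-bit elem → 16 lanes
active while 4+j < 5, i.e. j ∈ [0,1) capped at 16 ⇒ 1
  i=0: xor(0x8c,0x00) → 140
  i=1: tail/zero → 0
  i=2: tail/zero → 0
  i=3: tail/zero → 0
  i=4: tail/zero → 0
  i=5: tail/zero → 0
  i=6: tail/zero → 0
  i=7: tail/zero → 0
  i=8: tail/zero → 0
  i=9: tail/zero → 0
  i=10: tail/zero → 0
  i=11: tail/zero → 0
  i=12: tail/zero → 0
  i=13: tail/zero → 0
  i=14: tail/zero → 0
  i=15: tail/zero → 0

vd = [140, 0, 0, 0, 0, 0, 0, 0, 0, 0, 0, 0, 0, 0, 0, 0]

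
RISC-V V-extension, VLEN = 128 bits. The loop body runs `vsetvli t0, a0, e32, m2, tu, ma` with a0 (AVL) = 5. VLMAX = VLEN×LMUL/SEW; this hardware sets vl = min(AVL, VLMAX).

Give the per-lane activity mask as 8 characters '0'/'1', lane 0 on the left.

VLMAX = VLEN×LMUL/SEW = 128×2/32 = 8
vl = min(AVL, VLMAX) = min(5, 8) = 5
bits (lane 0 leftmost): 11111000

predicate = 11111000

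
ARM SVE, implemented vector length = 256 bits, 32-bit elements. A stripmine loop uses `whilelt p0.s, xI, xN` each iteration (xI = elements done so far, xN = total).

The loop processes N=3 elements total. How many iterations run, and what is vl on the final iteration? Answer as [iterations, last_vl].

[iterations, last_vl] = [1, 3]

lane count: 256 div 32 = 8
N=3: ⌈3/8⌉ = 1 iters; last vl = 3 − 0×8 = 3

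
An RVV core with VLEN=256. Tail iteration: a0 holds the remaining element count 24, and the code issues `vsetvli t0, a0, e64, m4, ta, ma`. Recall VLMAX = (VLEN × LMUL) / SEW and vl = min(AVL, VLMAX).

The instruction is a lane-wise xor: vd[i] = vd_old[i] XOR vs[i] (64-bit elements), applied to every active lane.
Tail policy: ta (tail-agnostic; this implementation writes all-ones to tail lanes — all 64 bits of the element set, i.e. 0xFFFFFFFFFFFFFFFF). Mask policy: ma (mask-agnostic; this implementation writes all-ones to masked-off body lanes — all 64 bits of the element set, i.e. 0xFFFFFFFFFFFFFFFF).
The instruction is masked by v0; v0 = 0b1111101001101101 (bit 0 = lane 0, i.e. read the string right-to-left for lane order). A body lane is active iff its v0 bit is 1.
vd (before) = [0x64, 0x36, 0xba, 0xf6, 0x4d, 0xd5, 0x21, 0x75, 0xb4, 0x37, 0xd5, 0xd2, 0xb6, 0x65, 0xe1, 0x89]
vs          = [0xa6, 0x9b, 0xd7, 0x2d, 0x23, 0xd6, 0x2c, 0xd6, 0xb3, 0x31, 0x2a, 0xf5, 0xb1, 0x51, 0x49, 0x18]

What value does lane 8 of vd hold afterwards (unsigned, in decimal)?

lanes per group: 256·4/64 = 16
vl = min(AVL, VLMAX) = min(24, 16) = 16
lane  0: xor(0x64,0xa6) ⇒ 0xc2
lane  1: mask-off/ones ⇒ 0xffffffffffffffff
lane  2: xor(0xba,0xd7) ⇒ 0x6d
lane  3: xor(0xf6,0x2d) ⇒ 0xdb
lane  4: mask-off/ones ⇒ 0xffffffffffffffff
lane  5: xor(0xd5,0xd6) ⇒ 0x03
lane  6: xor(0x21,0x2c) ⇒ 0x0d
lane  7: mask-off/ones ⇒ 0xffffffffffffffff
lane  8: mask-off/ones ⇒ 0xffffffffffffffff
lane  9: xor(0x37,0x31) ⇒ 0x06
lane 10: mask-off/ones ⇒ 0xffffffffffffffff
lane 11: xor(0xd2,0xf5) ⇒ 0x27
lane 12: xor(0xb6,0xb1) ⇒ 0x07
lane 13: xor(0x65,0x51) ⇒ 0x34
lane 14: xor(0xe1,0x49) ⇒ 0xa8
lane 15: xor(0x89,0x18) ⇒ 0x91

vd[8] = 18446744073709551615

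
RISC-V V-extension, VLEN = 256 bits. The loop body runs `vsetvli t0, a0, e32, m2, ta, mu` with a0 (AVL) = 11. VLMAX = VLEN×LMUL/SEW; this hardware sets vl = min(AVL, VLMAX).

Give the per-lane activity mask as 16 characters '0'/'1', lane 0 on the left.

predicate = 1111111111100000

VLMAX = VLEN×LMUL/SEW = 256×2/32 = 16
vl = min(AVL, VLMAX) = min(11, 16) = 11
bits (lane 0 leftmost): 1111111111100000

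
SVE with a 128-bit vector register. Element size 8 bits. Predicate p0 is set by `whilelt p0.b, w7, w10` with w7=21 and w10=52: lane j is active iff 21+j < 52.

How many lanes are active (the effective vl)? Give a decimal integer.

128-bit reg / 8-bit elem → 16 lanes
active while 21+j < 52, i.e. j ∈ [0,31) capped at 16 ⇒ 16

vl = 16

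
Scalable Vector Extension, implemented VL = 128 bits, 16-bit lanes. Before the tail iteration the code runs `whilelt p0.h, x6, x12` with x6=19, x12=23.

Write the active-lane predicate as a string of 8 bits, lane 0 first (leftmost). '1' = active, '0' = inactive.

predicate = 11110000

register lanes = 128/16 = 8
active while 19+j < 23, i.e. j ∈ [0,4) capped at 8 ⇒ 4
bits (lane 0 leftmost): 11110000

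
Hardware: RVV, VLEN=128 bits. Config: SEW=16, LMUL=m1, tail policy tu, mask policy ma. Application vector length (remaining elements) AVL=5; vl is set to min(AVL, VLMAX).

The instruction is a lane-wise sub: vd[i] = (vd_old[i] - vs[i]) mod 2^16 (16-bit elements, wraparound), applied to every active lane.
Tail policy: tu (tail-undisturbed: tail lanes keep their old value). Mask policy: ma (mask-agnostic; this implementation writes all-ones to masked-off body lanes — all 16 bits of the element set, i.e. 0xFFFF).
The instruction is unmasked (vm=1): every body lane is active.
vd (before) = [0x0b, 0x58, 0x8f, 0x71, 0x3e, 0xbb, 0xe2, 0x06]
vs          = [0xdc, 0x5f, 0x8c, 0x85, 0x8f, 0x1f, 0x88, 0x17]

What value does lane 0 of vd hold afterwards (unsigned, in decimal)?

vd[0] = 65327

VLMAX = (128 × 1) / 16 = 8 lanes
vl ← min(5, 8) = 5
lane  0: sub(0x0b,0xdc) ⇒ 0xff2f
lane  1: sub(0x58,0x5f) ⇒ 0xfff9
lane  2: sub(0x8f,0x8c) ⇒ 0x03
lane  3: sub(0x71,0x85) ⇒ 0xffec
lane  4: sub(0x3e,0x8f) ⇒ 0xffaf
lane  5: tail/keep ⇒ 0xbb
lane  6: tail/keep ⇒ 0xe2
lane  7: tail/keep ⇒ 0x06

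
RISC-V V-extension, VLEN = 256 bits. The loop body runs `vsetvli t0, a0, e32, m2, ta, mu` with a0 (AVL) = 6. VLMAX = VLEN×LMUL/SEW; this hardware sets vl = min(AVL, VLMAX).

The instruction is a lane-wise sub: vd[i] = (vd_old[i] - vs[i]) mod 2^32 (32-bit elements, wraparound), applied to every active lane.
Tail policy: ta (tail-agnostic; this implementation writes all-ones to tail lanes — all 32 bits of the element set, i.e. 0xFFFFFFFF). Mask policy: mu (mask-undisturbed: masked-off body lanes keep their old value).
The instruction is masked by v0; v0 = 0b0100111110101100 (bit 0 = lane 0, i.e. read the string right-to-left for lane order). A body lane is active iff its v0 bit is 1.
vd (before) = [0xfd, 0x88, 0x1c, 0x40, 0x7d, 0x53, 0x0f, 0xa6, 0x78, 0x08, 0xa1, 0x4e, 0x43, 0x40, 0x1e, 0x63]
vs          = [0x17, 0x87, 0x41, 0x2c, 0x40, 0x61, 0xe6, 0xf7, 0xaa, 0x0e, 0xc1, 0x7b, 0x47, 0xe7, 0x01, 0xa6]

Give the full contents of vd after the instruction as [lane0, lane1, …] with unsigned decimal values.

lanes per group: 256·2/32 = 16
AVL=6 ≤ VLMAX=16, so vl = 6
[0] mask-off/keep = 0xfd
[1] mask-off/keep = 0x88
[2] sub(0x1c,0x41) = 0xffffffdb
[3] sub(0x40,0x2c) = 0x14
[4] mask-off/keep = 0x7d
[5] sub(0x53,0x61) = 0xfffffff2
[6] tail/ones = 0xffffffff
[7] tail/ones = 0xffffffff
[8] tail/ones = 0xffffffff
[9] tail/ones = 0xffffffff
[10] tail/ones = 0xffffffff
[11] tail/ones = 0xffffffff
[12] tail/ones = 0xffffffff
[13] tail/ones = 0xffffffff
[14] tail/ones = 0xffffffff
[15] tail/ones = 0xffffffff

vd = [253, 136, 4294967259, 20, 125, 4294967282, 4294967295, 4294967295, 4294967295, 4294967295, 4294967295, 4294967295, 4294967295, 4294967295, 4294967295, 4294967295]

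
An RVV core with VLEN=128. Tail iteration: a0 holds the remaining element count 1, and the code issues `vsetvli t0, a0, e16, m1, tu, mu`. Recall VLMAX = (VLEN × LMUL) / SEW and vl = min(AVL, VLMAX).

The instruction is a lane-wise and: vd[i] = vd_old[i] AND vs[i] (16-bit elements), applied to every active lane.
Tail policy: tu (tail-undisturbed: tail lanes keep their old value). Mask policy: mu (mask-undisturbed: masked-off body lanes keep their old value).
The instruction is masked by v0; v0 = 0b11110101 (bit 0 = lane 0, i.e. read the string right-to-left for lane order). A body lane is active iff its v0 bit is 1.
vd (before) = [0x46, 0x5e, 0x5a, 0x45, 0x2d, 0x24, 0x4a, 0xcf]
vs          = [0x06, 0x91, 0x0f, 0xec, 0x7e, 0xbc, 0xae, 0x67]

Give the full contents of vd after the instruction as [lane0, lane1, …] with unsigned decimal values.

vd = [6, 94, 90, 69, 45, 36, 74, 207]

VLMAX = (128 × 1) / 16 = 8 lanes
vl ← min(1, 8) = 1
vd[0] and(0x46,0x06) -> 0x06
vd[1] tail/keep -> 0x5e
vd[2] tail/keep -> 0x5a
vd[3] tail/keep -> 0x45
vd[4] tail/keep -> 0x2d
vd[5] tail/keep -> 0x24
vd[6] tail/keep -> 0x4a
vd[7] tail/keep -> 0xcf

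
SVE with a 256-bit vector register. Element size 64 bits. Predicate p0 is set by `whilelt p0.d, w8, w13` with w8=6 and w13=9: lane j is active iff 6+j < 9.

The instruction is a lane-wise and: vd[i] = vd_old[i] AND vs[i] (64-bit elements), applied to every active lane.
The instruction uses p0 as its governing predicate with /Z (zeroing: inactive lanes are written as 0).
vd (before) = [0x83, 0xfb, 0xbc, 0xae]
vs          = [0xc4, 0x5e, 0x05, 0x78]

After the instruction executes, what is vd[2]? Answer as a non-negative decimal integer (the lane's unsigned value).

vd[2] = 4

lane count: 256 div 64 = 4
whilelt: lane j active iff 6+j < 9 → j < 3 → 3 active
lane  0: and(0x83,0xc4) ⇒ 0x80
lane  1: and(0xfb,0x5e) ⇒ 0x5a
lane  2: and(0xbc,0x05) ⇒ 0x04
lane  3: tail/zero ⇒ 0x00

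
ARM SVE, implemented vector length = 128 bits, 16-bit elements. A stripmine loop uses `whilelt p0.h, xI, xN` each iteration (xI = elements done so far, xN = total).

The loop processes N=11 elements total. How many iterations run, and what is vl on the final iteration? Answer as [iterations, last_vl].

[iterations, last_vl] = [2, 3]

lane count: 128 div 16 = 8
11 elements at 8/iter → 2 passes, remainder 3 on the last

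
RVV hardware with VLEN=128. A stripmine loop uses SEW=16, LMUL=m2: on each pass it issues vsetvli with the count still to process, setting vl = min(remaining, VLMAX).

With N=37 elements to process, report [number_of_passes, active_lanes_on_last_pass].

VLMAX = VLEN×LMUL/SEW = 128×2/16 = 16
N=37: ⌈37/16⌉ = 3 iters; last vl = 37 − 2×16 = 5

[iterations, last_vl] = [3, 5]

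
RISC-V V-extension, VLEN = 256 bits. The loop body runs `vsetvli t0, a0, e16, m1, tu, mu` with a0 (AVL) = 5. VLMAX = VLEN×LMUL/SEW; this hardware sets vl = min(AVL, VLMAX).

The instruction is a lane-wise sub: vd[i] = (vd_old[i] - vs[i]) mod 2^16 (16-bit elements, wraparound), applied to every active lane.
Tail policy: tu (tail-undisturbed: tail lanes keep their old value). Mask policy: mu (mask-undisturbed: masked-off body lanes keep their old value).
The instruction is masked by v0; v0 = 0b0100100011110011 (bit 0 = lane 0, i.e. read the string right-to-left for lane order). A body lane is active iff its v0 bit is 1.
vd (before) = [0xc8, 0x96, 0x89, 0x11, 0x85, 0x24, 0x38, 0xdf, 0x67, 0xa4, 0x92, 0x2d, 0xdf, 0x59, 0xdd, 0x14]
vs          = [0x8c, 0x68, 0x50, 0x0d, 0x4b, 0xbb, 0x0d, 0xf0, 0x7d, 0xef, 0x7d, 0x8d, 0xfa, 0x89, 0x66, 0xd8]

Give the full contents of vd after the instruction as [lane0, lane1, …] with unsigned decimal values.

lanes per group: 256·1/16 = 16
vl ← min(5, 16) = 5
  i=0: sub(0xc8,0x8c) → 60
  i=1: sub(0x96,0x68) → 46
  i=2: mask-off/keep → 137
  i=3: mask-off/keep → 17
  i=4: sub(0x85,0x4b) → 58
  i=5: tail/keep → 36
  i=6: tail/keep → 56
  i=7: tail/keep → 223
  i=8: tail/keep → 103
  i=9: tail/keep → 164
  i=10: tail/keep → 146
  i=11: tail/keep → 45
  i=12: tail/keep → 223
  i=13: tail/keep → 89
  i=14: tail/keep → 221
  i=15: tail/keep → 20

vd = [60, 46, 137, 17, 58, 36, 56, 223, 103, 164, 146, 45, 223, 89, 221, 20]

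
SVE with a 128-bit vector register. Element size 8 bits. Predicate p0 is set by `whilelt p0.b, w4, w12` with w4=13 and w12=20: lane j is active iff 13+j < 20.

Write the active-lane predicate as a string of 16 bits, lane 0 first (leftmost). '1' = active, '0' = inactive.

predicate = 1111111000000000

lane count: 128 div 8 = 16
p0[j] = (13+j < 20); true for j=0..6 → 7 lanes set
bits (lane 0 leftmost): 1111111000000000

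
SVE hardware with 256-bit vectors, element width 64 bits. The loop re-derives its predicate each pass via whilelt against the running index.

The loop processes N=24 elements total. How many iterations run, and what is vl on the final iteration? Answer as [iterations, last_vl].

[iterations, last_vl] = [6, 4]

lane count: 256 div 64 = 4
iterations = ceil(24/4) = 6; final-pass vl = 4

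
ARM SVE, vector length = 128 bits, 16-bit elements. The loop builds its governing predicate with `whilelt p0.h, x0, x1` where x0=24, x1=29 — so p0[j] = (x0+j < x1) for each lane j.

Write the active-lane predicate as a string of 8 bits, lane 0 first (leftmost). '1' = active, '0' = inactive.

register lanes = 128/16 = 8
active while 24+j < 29, i.e. j ∈ [0,5) capped at 8 ⇒ 5
bits (lane 0 leftmost): 11111000

predicate = 11111000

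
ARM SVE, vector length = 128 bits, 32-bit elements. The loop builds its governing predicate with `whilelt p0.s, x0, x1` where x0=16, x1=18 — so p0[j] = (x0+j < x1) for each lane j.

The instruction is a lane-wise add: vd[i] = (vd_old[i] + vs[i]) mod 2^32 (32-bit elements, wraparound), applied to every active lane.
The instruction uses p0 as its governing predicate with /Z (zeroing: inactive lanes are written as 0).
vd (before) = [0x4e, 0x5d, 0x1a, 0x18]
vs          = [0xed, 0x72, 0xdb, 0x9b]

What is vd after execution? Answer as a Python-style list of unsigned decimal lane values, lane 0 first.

register lanes = 128/32 = 4
p0[j] = (16+j < 18); true for j=0..1 → 2 lanes set
  i=0: add(0x4e,0xed) → 315
  i=1: add(0x5d,0x72) → 207
  i=2: tail/zero → 0
  i=3: tail/zero → 0

vd = [315, 207, 0, 0]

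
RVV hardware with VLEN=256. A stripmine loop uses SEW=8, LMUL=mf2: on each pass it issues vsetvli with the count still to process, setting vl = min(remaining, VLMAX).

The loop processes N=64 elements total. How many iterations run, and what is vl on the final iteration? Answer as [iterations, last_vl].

lanes per group: 256·1/2/8 = 16
64 elements at 16/iter → 4 passes, remainder 16 on the last

[iterations, last_vl] = [4, 16]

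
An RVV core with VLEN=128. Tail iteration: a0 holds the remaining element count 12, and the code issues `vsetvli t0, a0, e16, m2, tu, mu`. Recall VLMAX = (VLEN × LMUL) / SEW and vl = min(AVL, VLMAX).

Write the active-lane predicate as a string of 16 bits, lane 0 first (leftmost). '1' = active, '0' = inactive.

predicate = 1111111111110000

lanes per group: 128·2/16 = 16
vl ← min(12, 16) = 12
bits (lane 0 leftmost): 1111111111110000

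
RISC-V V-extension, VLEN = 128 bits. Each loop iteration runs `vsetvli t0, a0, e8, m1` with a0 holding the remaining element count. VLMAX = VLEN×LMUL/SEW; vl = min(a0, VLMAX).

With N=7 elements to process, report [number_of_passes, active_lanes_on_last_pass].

VLMAX = VLEN×LMUL/SEW = 128×1/8 = 16
7 elements at 16/iter → 1 passes, remainder 7 on the last

[iterations, last_vl] = [1, 7]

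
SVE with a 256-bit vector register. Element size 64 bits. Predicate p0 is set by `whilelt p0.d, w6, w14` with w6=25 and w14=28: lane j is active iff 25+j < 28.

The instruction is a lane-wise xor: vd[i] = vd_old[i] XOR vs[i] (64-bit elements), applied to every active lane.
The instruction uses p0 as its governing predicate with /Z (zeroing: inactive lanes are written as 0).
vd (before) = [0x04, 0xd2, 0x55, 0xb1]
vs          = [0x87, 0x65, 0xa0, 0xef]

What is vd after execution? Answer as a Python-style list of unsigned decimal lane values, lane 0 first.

vd = [131, 183, 245, 0]

lane count: 256 div 64 = 4
whilelt: lane j active iff 25+j < 28 → j < 3 → 3 active
lane  0: xor(0x04,0x87) ⇒ 0x83
lane  1: xor(0xd2,0x65) ⇒ 0xb7
lane  2: xor(0x55,0xa0) ⇒ 0xf5
lane  3: tail/zero ⇒ 0x00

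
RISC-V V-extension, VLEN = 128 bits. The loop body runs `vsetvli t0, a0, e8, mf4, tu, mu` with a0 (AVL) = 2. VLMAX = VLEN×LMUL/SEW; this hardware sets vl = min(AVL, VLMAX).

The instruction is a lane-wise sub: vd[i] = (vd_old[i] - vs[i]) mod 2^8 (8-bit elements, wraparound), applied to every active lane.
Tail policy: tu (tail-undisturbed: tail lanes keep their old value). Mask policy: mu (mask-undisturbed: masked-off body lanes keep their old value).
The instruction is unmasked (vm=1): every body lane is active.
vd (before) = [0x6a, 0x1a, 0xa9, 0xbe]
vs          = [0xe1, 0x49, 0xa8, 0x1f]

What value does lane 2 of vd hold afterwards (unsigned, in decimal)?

VLMAX = VLEN×LMUL/SEW = 128×1/4/8 = 4
vl = min(AVL, VLMAX) = min(2, 4) = 2
  i=0: sub(0x6a,0xe1) → 137
  i=1: sub(0x1a,0x49) → 209
  i=2: tail/keep → 169
  i=3: tail/keep → 190

vd[2] = 169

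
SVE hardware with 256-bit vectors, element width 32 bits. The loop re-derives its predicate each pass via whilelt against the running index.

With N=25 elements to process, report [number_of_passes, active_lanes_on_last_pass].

register lanes = 256/32 = 8
iterations = ceil(25/8) = 4; final-pass vl = 1

[iterations, last_vl] = [4, 1]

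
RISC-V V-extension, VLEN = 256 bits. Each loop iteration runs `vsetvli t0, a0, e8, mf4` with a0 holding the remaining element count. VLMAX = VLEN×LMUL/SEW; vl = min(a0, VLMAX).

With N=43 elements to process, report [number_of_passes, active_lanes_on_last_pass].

[iterations, last_vl] = [6, 3]

VLMAX = VLEN×LMUL/SEW = 256×1/4/8 = 8
43 elements at 8/iter → 6 passes, remainder 3 on the last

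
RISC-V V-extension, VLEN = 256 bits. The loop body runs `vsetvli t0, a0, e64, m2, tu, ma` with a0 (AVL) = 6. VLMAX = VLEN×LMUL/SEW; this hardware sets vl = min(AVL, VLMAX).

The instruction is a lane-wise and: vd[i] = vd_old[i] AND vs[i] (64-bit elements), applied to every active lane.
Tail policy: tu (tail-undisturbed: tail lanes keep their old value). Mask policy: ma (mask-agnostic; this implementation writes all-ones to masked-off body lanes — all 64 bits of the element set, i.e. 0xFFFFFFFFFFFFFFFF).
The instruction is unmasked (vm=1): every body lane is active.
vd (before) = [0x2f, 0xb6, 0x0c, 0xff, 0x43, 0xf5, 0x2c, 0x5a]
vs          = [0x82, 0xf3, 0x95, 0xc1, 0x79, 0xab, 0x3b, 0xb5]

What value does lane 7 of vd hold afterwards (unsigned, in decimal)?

vd[7] = 90

lanes per group: 256·2/64 = 8
AVL=6 ≤ VLMAX=8, so vl = 6
lane  0: and(0x2f,0x82) ⇒ 0x02
lane  1: and(0xb6,0xf3) ⇒ 0xb2
lane  2: and(0x0c,0x95) ⇒ 0x04
lane  3: and(0xff,0xc1) ⇒ 0xc1
lane  4: and(0x43,0x79) ⇒ 0x41
lane  5: and(0xf5,0xab) ⇒ 0xa1
lane  6: tail/keep ⇒ 0x2c
lane  7: tail/keep ⇒ 0x5a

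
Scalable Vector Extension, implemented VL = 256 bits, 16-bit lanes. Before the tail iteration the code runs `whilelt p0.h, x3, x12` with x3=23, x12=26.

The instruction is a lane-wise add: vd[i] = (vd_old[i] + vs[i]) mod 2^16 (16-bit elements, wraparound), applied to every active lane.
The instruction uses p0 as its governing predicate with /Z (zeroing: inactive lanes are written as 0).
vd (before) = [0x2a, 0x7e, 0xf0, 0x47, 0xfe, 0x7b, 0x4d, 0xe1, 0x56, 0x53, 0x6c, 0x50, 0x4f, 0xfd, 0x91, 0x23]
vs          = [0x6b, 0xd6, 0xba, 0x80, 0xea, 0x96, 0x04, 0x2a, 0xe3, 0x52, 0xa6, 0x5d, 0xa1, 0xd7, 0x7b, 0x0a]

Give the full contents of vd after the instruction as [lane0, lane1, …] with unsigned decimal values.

vd = [149, 340, 426, 0, 0, 0, 0, 0, 0, 0, 0, 0, 0, 0, 0, 0]

256-bit reg / 16-bit elem → 16 lanes
p0[j] = (23+j < 26); true for j=0..2 → 3 lanes set
  i=0: add(0x2a,0x6b) → 149
  i=1: add(0x7e,0xd6) → 340
  i=2: add(0xf0,0xba) → 426
  i=3: tail/zero → 0
  i=4: tail/zero → 0
  i=5: tail/zero → 0
  i=6: tail/zero → 0
  i=7: tail/zero → 0
  i=8: tail/zero → 0
  i=9: tail/zero → 0
  i=10: tail/zero → 0
  i=11: tail/zero → 0
  i=12: tail/zero → 0
  i=13: tail/zero → 0
  i=14: tail/zero → 0
  i=15: tail/zero → 0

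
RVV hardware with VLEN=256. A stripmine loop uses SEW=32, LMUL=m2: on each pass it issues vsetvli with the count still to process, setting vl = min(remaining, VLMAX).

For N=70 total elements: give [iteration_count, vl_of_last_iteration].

VLMAX = VLEN×LMUL/SEW = 256×2/32 = 16
N=70: ⌈70/16⌉ = 5 iters; last vl = 70 − 4×16 = 6

[iterations, last_vl] = [5, 6]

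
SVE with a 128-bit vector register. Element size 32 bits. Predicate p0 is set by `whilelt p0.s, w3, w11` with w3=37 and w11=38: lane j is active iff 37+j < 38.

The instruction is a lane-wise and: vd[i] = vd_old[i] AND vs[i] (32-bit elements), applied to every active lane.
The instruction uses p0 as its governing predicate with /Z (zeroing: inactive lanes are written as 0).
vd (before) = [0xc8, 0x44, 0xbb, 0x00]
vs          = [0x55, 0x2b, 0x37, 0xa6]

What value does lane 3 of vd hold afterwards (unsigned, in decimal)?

128-bit reg / 32-bit elem → 4 lanes
p0[j] = (37+j < 38); true for j=0..0 → 1 lanes set
lane  0: and(0xc8,0x55) ⇒ 0x40
lane  1: tail/zero ⇒ 0x00
lane  2: tail/zero ⇒ 0x00
lane  3: tail/zero ⇒ 0x00

vd[3] = 0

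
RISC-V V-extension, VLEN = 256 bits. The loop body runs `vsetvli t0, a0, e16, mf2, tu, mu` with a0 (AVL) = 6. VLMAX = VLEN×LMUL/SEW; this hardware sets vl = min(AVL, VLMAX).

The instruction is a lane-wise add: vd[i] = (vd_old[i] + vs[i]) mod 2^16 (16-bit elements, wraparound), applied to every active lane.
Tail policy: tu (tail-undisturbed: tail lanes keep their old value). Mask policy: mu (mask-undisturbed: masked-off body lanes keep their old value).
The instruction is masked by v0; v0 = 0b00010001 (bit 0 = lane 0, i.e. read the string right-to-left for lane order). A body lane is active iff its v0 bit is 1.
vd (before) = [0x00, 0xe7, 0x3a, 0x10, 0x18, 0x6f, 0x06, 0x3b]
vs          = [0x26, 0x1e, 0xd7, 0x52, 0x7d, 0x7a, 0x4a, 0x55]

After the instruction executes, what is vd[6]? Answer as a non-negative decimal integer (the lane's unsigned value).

lanes per group: 256·1/2/16 = 8
vl = min(AVL, VLMAX) = min(6, 8) = 6
[0] add(0x00,0x26) = 0x26
[1] mask-off/keep = 0xe7
[2] mask-off/keep = 0x3a
[3] mask-off/keep = 0x10
[4] add(0x18,0x7d) = 0x95
[5] mask-off/keep = 0x6f
[6] tail/keep = 0x06
[7] tail/keep = 0x3b

vd[6] = 6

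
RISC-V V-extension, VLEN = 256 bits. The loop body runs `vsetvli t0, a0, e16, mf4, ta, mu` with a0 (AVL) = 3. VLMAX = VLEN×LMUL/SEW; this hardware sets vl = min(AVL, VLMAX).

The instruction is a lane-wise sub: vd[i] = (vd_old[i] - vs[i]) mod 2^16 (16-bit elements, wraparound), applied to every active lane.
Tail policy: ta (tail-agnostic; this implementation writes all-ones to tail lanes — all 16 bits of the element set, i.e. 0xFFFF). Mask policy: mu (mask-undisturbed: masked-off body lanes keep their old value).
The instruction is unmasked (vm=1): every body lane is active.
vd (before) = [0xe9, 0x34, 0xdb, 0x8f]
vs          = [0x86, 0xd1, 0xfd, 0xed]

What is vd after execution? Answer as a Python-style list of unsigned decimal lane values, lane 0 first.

vd = [99, 65379, 65502, 65535]

VLMAX = (256 × 1/4) / 16 = 4 lanes
AVL=3 ≤ VLMAX=4, so vl = 3
  i=0: sub(0xe9,0x86) → 99
  i=1: sub(0x34,0xd1) → 65379
  i=2: sub(0xdb,0xfd) → 65502
  i=3: tail/ones → 65535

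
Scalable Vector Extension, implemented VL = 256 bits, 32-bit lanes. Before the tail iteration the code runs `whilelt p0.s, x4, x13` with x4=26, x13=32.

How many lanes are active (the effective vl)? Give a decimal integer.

256-bit reg / 32-bit elem → 8 lanes
whilelt: lane j active iff 26+j < 32 → j < 6 → 6 active

vl = 6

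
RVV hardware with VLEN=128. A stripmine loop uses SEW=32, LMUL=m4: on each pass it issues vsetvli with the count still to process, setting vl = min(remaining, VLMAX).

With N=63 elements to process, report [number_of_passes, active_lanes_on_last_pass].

[iterations, last_vl] = [4, 15]

lanes per group: 128·4/32 = 16
iterations = ceil(63/16) = 4; final-pass vl = 15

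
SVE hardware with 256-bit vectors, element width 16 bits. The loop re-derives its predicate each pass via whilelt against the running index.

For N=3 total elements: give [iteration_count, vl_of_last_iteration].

[iterations, last_vl] = [1, 3]

lane count: 256 div 16 = 16
N=3: ⌈3/16⌉ = 1 iters; last vl = 3 − 0×16 = 3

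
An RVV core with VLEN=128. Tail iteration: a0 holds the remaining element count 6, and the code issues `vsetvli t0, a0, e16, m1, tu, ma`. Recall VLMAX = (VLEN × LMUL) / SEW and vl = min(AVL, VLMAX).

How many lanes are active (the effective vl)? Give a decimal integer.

VLMAX = (128 × 1) / 16 = 8 lanes
vl ← min(6, 8) = 6

vl = 6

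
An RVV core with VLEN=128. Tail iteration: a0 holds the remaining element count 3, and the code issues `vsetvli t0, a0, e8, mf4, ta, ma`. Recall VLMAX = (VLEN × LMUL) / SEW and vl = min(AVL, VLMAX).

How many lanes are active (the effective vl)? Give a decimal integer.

lanes per group: 128·1/4/8 = 4
vl = min(AVL, VLMAX) = min(3, 4) = 3

vl = 3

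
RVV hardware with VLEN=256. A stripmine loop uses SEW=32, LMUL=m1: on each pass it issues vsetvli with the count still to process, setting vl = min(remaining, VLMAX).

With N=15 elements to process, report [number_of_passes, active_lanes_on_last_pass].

[iterations, last_vl] = [2, 7]

lanes per group: 256·1/32 = 8
N=15: ⌈15/8⌉ = 2 iters; last vl = 15 − 1×8 = 7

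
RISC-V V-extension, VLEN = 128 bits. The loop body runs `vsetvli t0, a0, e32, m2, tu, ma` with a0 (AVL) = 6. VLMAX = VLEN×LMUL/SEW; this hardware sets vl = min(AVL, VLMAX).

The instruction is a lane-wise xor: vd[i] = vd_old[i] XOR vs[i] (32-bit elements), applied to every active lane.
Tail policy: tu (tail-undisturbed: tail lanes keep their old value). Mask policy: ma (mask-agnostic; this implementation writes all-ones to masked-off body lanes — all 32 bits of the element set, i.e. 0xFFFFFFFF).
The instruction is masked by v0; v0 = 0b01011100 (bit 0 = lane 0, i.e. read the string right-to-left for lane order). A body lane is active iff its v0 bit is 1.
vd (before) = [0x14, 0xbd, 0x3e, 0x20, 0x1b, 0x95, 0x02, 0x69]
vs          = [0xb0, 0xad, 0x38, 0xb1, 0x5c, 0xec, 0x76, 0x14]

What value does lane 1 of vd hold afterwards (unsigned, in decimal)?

vd[1] = 4294967295

VLMAX = (128 × 2) / 32 = 8 lanes
AVL=6 ≤ VLMAX=8, so vl = 6
  i=0: mask-off/ones → 4294967295
  i=1: mask-off/ones → 4294967295
  i=2: xor(0x3e,0x38) → 6
  i=3: xor(0x20,0xb1) → 145
  i=4: xor(0x1b,0x5c) → 71
  i=5: mask-off/ones → 4294967295
  i=6: tail/keep → 2
  i=7: tail/keep → 105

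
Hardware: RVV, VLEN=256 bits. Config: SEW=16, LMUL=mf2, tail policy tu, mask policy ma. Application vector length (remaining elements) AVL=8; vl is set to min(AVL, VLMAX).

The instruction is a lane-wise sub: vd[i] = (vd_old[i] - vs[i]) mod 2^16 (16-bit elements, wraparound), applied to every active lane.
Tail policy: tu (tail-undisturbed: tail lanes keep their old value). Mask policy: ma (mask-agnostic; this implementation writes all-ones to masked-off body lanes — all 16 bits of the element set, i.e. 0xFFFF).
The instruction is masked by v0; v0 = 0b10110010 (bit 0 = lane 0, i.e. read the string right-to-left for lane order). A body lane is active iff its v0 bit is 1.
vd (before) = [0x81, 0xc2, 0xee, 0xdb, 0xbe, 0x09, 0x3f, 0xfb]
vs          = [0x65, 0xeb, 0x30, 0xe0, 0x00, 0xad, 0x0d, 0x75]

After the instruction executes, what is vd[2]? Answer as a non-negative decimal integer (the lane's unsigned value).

lanes per group: 256·1/2/16 = 8
vl = min(AVL, VLMAX) = min(8, 8) = 8
  i=0: mask-off/ones → 65535
  i=1: sub(0xc2,0xeb) → 65495
  i=2: mask-off/ones → 65535
  i=3: mask-off/ones → 65535
  i=4: sub(0xbe,0x00) → 190
  i=5: sub(0x09,0xad) → 65372
  i=6: mask-off/ones → 65535
  i=7: sub(0xfb,0x75) → 134

vd[2] = 65535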